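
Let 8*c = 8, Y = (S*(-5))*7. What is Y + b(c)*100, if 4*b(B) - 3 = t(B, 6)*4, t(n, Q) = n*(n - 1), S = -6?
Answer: 285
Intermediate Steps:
t(n, Q) = n*(-1 + n)
Y = 210 (Y = -6*(-5)*7 = 30*7 = 210)
c = 1 (c = (⅛)*8 = 1)
b(B) = ¾ + B*(-1 + B) (b(B) = ¾ + ((B*(-1 + B))*4)/4 = ¾ + (4*B*(-1 + B))/4 = ¾ + B*(-1 + B))
Y + b(c)*100 = 210 + (¾ + 1² - 1*1)*100 = 210 + (¾ + 1 - 1)*100 = 210 + (¾)*100 = 210 + 75 = 285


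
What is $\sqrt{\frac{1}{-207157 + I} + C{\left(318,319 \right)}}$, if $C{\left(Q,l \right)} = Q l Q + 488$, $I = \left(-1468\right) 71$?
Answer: $\frac{\sqrt{3127856849587165515}}{311385} \approx 5679.7$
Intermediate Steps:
$I = -104228$
$C{\left(Q,l \right)} = 488 + l Q^{2}$ ($C{\left(Q,l \right)} = l Q^{2} + 488 = 488 + l Q^{2}$)
$\sqrt{\frac{1}{-207157 + I} + C{\left(318,319 \right)}} = \sqrt{\frac{1}{-207157 - 104228} + \left(488 + 319 \cdot 318^{2}\right)} = \sqrt{\frac{1}{-311385} + \left(488 + 319 \cdot 101124\right)} = \sqrt{- \frac{1}{311385} + \left(488 + 32258556\right)} = \sqrt{- \frac{1}{311385} + 32259044} = \sqrt{\frac{10044982415939}{311385}} = \frac{\sqrt{3127856849587165515}}{311385}$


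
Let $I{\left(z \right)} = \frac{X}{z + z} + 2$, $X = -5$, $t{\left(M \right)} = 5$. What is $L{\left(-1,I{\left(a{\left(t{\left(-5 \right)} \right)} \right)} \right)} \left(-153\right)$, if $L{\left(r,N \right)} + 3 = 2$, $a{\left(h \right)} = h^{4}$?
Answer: $153$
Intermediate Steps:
$I{\left(z \right)} = 2 - \frac{5}{2 z}$ ($I{\left(z \right)} = \frac{1}{z + z} \left(-5\right) + 2 = \frac{1}{2 z} \left(-5\right) + 2 = - \frac{5}{2 z} + 2 = 2 - \frac{5}{2 z}$)
$L{\left(r,N \right)} = -1$ ($L{\left(r,N \right)} = -3 + 2 = -1$)
$L{\left(-1,I{\left(a{\left(t{\left(-5 \right)} \right)} \right)} \right)} \left(-153\right) = \left(-1\right) \left(-153\right) = 153$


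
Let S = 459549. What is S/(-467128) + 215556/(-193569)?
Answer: -63215561183/30140499944 ≈ -2.0974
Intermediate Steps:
S/(-467128) + 215556/(-193569) = 459549/(-467128) + 215556/(-193569) = 459549*(-1/467128) + 215556*(-1/193569) = -459549/467128 - 71852/64523 = -63215561183/30140499944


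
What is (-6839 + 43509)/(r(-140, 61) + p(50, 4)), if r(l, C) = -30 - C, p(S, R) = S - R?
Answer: -7334/9 ≈ -814.89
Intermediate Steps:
(-6839 + 43509)/(r(-140, 61) + p(50, 4)) = (-6839 + 43509)/((-30 - 1*61) + (50 - 1*4)) = 36670/((-30 - 61) + (50 - 4)) = 36670/(-91 + 46) = 36670/(-45) = 36670*(-1/45) = -7334/9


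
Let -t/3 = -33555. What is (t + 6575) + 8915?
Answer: 116155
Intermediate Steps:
t = 100665 (t = -3*(-33555) = 100665)
(t + 6575) + 8915 = (100665 + 6575) + 8915 = 107240 + 8915 = 116155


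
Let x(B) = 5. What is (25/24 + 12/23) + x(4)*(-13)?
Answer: -35017/552 ≈ -63.437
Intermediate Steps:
(25/24 + 12/23) + x(4)*(-13) = (25/24 + 12/23) + 5*(-13) = (25*(1/24) + 12*(1/23)) - 65 = (25/24 + 12/23) - 65 = 863/552 - 65 = -35017/552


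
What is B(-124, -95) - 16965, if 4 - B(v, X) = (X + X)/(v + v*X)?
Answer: -98848613/5828 ≈ -16961.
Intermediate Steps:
B(v, X) = 4 - 2*X/(v + X*v) (B(v, X) = 4 - (X + X)/(v + v*X) = 4 - 2*X/(v + X*v))
B(-124, -95) - 16965 = 2*(-1*(-95) + 2*(-124) + 2*(-95)*(-124))/(-124*(1 - 95)) - 16965 = 2*(-1/124)*(95 - 248 + 23560)/(-94) - 16965 = 2*(-1/124)*(-1/94)*23407 - 16965 = 23407/5828 - 16965 = -98848613/5828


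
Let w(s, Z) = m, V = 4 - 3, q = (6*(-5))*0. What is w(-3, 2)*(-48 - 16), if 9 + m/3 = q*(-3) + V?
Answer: 1536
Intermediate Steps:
q = 0 (q = -30*0 = 0)
V = 1
m = -24 (m = -27 + 3*(0*(-3) + 1) = -27 + 3*(0 + 1) = -27 + 3*1 = -27 + 3 = -24)
w(s, Z) = -24
w(-3, 2)*(-48 - 16) = -24*(-48 - 16) = -24*(-64) = 1536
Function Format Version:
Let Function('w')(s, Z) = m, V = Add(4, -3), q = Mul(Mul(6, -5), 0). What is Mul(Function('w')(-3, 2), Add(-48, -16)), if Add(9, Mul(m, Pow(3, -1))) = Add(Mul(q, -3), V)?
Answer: 1536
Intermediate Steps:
q = 0 (q = Mul(-30, 0) = 0)
V = 1
m = -24 (m = Add(-27, Mul(3, Add(Mul(0, -3), 1))) = Add(-27, Mul(3, Add(0, 1))) = Add(-27, Mul(3, 1)) = Add(-27, 3) = -24)
Function('w')(s, Z) = -24
Mul(Function('w')(-3, 2), Add(-48, -16)) = Mul(-24, Add(-48, -16)) = Mul(-24, -64) = 1536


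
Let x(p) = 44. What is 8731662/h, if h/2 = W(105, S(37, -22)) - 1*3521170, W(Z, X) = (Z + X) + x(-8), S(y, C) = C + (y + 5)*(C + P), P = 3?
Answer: -1455277/1173947 ≈ -1.2396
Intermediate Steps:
S(y, C) = C + (3 + C)*(5 + y) (S(y, C) = C + (y + 5)*(C + 3) = C + (5 + y)*(3 + C) = C + (3 + C)*(5 + y))
W(Z, X) = 44 + X + Z (W(Z, X) = (Z + X) + 44 = (X + Z) + 44 = 44 + X + Z)
h = -7043682 (h = 2*((44 + (15 + 3*37 + 6*(-22) - 22*37) + 105) - 1*3521170) = 2*((44 + (15 + 111 - 132 - 814) + 105) - 3521170) = 2*((44 - 820 + 105) - 3521170) = 2*(-671 - 3521170) = 2*(-3521841) = -7043682)
8731662/h = 8731662/(-7043682) = 8731662*(-1/7043682) = -1455277/1173947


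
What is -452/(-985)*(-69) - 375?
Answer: -400563/985 ≈ -406.66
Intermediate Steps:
-452/(-985)*(-69) - 375 = -452*(-1/985)*(-69) - 375 = (452/985)*(-69) - 375 = -31188/985 - 375 = -400563/985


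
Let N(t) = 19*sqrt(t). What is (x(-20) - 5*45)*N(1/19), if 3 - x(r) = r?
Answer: -202*sqrt(19) ≈ -880.50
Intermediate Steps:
x(r) = 3 - r
(x(-20) - 5*45)*N(1/19) = ((3 - 1*(-20)) - 5*45)*(19*sqrt(1/19)) = ((3 + 20) - 225)*(19*sqrt(1/19)) = (23 - 225)*(19*(sqrt(19)/19)) = -202*sqrt(19)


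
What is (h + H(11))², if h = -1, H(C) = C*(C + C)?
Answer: 58081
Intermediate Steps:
H(C) = 2*C² (H(C) = C*(2*C) = 2*C²)
(h + H(11))² = (-1 + 2*11²)² = (-1 + 2*121)² = (-1 + 242)² = 241² = 58081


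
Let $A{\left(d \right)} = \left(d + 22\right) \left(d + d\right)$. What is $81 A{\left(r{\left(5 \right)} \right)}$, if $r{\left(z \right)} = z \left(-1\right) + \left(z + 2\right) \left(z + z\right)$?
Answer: $916110$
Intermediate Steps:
$r{\left(z \right)} = - z + 2 z \left(2 + z\right)$ ($r{\left(z \right)} = - z + \left(2 + z\right) 2 z = - z + 2 z \left(2 + z\right)$)
$A{\left(d \right)} = 2 d \left(22 + d\right)$ ($A{\left(d \right)} = \left(22 + d\right) 2 d = 2 d \left(22 + d\right)$)
$81 A{\left(r{\left(5 \right)} \right)} = 81 \cdot 2 \cdot 5 \left(3 + 2 \cdot 5\right) \left(22 + 5 \left(3 + 2 \cdot 5\right)\right) = 81 \cdot 2 \cdot 5 \left(3 + 10\right) \left(22 + 5 \left(3 + 10\right)\right) = 81 \cdot 2 \cdot 5 \cdot 13 \left(22 + 5 \cdot 13\right) = 81 \cdot 2 \cdot 65 \left(22 + 65\right) = 81 \cdot 2 \cdot 65 \cdot 87 = 81 \cdot 11310 = 916110$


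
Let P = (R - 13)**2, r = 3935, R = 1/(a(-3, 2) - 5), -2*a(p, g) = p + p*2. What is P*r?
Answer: 885375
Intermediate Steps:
a(p, g) = -3*p/2 (a(p, g) = -(p + p*2)/2 = -(p + 2*p)/2 = -3*p/2)
R = -2 (R = 1/(-3/2*(-3) - 5) = 1/(9/2 - 5) = 1/(-1/2) = -2)
P = 225 (P = (-2 - 13)**2 = (-15)**2 = 225)
P*r = 225*3935 = 885375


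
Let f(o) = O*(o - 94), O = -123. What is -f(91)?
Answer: -369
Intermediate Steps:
f(o) = 11562 - 123*o (f(o) = -123*(o - 94) = -123*(-94 + o) = 11562 - 123*o)
-f(91) = -(11562 - 123*91) = -(11562 - 11193) = -1*369 = -369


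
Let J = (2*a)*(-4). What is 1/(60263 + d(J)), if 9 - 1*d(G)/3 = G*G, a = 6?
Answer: 1/53378 ≈ 1.8734e-5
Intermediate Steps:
J = -48 (J = (2*6)*(-4) = 12*(-4) = -48)
d(G) = 27 - 3*G² (d(G) = 27 - 3*G*G = 27 - 3*G²)
1/(60263 + d(J)) = 1/(60263 + (27 - 3*(-48)²)) = 1/(60263 + (27 - 3*2304)) = 1/(60263 + (27 - 6912)) = 1/(60263 - 6885) = 1/53378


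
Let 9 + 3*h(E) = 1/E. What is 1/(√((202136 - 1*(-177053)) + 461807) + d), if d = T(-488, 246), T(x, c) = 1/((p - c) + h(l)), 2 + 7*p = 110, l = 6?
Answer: 205961/40447839467856 + 865712929*√23361/121343518403568 ≈ 0.0010904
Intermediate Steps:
p = 108/7 (p = -2/7 + (⅐)*110 = -2/7 + 110/7 = 108/7 ≈ 15.429)
h(E) = -3 + 1/(3*E)
T(x, c) = 1/(1573/126 - c) (T(x, c) = 1/((108/7 - c) + (-3 + (⅓)/6)) = 1/((108/7 - c) + (-3 + (⅓)*(⅙))) = 1/((108/7 - c) + (-3 + 1/18)) = 1/((108/7 - c) - 53/18) = 1/(1573/126 - c))
d = -126/29423 (d = 126/(1573 - 126*246) = 126/(1573 - 30996) = 126/(-29423) = 126*(-1/29423) = -126/29423 ≈ -0.0042824)
1/(√((202136 - 1*(-177053)) + 461807) + d) = 1/(√((202136 - 1*(-177053)) + 461807) - 126/29423) = 1/(√((202136 + 177053) + 461807) - 126/29423) = 1/(√(379189 + 461807) - 126/29423) = 1/(√840996 - 126/29423) = 1/(6*√23361 - 126/29423) = 1/(-126/29423 + 6*√23361)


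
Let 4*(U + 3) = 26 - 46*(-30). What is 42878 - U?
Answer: 85059/2 ≈ 42530.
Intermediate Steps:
U = 697/2 (U = -3 + (26 - 46*(-30))/4 = -3 + (26 + 1380)/4 = -3 + (¼)*1406 = -3 + 703/2 = 697/2 ≈ 348.50)
42878 - U = 42878 - 1*697/2 = 42878 - 697/2 = 85059/2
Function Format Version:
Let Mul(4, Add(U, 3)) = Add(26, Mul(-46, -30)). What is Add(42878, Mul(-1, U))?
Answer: Rational(85059, 2) ≈ 42530.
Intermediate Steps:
U = Rational(697, 2) (U = Add(-3, Mul(Rational(1, 4), Add(26, Mul(-46, -30)))) = Add(-3, Mul(Rational(1, 4), Add(26, 1380))) = Add(-3, Mul(Rational(1, 4), 1406)) = Add(-3, Rational(703, 2)) = Rational(697, 2) ≈ 348.50)
Add(42878, Mul(-1, U)) = Add(42878, Mul(-1, Rational(697, 2))) = Add(42878, Rational(-697, 2)) = Rational(85059, 2)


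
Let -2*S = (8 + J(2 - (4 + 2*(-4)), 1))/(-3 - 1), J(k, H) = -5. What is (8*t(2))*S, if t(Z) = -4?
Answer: -12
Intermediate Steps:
S = 3/8 (S = -(8 - 5)/(2*(-3 - 1)) = -3/(2*(-4)) = -3*(-1)/(2*4) = -1/2*(-3/4) = 3/8 ≈ 0.37500)
(8*t(2))*S = (8*(-4))*(3/8) = -32*3/8 = -12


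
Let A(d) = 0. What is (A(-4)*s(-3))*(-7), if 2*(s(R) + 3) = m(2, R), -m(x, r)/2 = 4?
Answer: 0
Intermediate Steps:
m(x, r) = -8 (m(x, r) = -2*4 = -8)
s(R) = -7 (s(R) = -3 + (1/2)*(-8) = -3 - 4 = -7)
(A(-4)*s(-3))*(-7) = (0*(-7))*(-7) = 0*(-7) = 0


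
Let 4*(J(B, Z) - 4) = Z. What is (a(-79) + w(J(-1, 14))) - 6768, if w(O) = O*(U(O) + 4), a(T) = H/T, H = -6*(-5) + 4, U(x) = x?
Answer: -2111569/316 ≈ -6682.2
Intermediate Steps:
H = 34 (H = 30 + 4 = 34)
a(T) = 34/T
J(B, Z) = 4 + Z/4
w(O) = O*(4 + O) (w(O) = O*(O + 4) = O*(4 + O))
(a(-79) + w(J(-1, 14))) - 6768 = (34/(-79) + (4 + (1/4)*14)*(4 + (4 + (1/4)*14))) - 6768 = (34*(-1/79) + (4 + 7/2)*(4 + (4 + 7/2))) - 6768 = (-34/79 + 15*(4 + 15/2)/2) - 6768 = (-34/79 + (15/2)*(23/2)) - 6768 = (-34/79 + 345/4) - 6768 = 27119/316 - 6768 = -2111569/316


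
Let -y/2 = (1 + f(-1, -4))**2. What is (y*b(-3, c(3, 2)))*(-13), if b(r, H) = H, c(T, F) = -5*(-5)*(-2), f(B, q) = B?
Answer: 0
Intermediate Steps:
c(T, F) = -50 (c(T, F) = 25*(-2) = -50)
y = 0 (y = -2*(1 - 1)**2 = -2*0**2 = -2*0 = 0)
(y*b(-3, c(3, 2)))*(-13) = (0*(-50))*(-13) = 0*(-13) = 0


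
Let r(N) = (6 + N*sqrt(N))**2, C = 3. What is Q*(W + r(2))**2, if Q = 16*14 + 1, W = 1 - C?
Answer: 656100 + 453600*sqrt(2) ≈ 1.2976e+6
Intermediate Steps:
r(N) = (6 + N**(3/2))**2
W = -2 (W = 1 - 1*3 = 1 - 3 = -2)
Q = 225 (Q = 224 + 1 = 225)
Q*(W + r(2))**2 = 225*(-2 + (6 + 2**(3/2))**2)**2 = 225*(-2 + (6 + 2*sqrt(2))**2)**2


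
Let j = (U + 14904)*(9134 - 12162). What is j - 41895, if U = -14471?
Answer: -1353019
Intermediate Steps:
j = -1311124 (j = (-14471 + 14904)*(9134 - 12162) = 433*(-3028) = -1311124)
j - 41895 = -1311124 - 41895 = -1353019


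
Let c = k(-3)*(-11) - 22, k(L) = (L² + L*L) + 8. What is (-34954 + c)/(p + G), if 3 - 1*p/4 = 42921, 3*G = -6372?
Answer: 5877/28966 ≈ 0.20289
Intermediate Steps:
G = -2124 (G = (⅓)*(-6372) = -2124)
p = -171672 (p = 12 - 4*42921 = 12 - 171684 = -171672)
k(L) = 8 + 2*L² (k(L) = (L² + L²) + 8 = 2*L² + 8 = 8 + 2*L²)
c = -308 (c = (8 + 2*(-3)²)*(-11) - 22 = (8 + 2*9)*(-11) - 22 = (8 + 18)*(-11) - 22 = 26*(-11) - 22 = -286 - 22 = -308)
(-34954 + c)/(p + G) = (-34954 - 308)/(-171672 - 2124) = -35262/(-173796) = -35262*(-1/173796) = 5877/28966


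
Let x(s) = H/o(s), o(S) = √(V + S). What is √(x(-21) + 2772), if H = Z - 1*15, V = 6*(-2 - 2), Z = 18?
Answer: √(69300 - 5*I*√5)/5 ≈ 52.65 - 0.0042471*I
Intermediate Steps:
V = -24 (V = 6*(-4) = -24)
o(S) = √(-24 + S)
H = 3 (H = 18 - 1*15 = 18 - 15 = 3)
x(s) = 3/√(-24 + s) (x(s) = 3/(√(-24 + s)) = 3/√(-24 + s))
√(x(-21) + 2772) = √(3/√(-24 - 21) + 2772) = √(3/√(-45) + 2772) = √(3*(-I*√5/15) + 2772) = √(-I*√5/5 + 2772) = √(2772 - I*√5/5)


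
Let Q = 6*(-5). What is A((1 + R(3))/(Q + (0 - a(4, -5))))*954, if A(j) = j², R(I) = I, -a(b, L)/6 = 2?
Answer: 424/9 ≈ 47.111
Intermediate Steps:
a(b, L) = -12 (a(b, L) = -6*2 = -12)
Q = -30
A((1 + R(3))/(Q + (0 - a(4, -5))))*954 = ((1 + 3)/(-30 + (0 - 1*(-12))))²*954 = (4/(-30 + (0 + 12)))²*954 = (4/(-30 + 12))²*954 = (4/(-18))²*954 = (4*(-1/18))²*954 = (-2/9)²*954 = (4/81)*954 = 424/9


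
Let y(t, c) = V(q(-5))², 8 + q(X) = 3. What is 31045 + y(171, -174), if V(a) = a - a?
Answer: 31045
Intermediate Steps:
q(X) = -5 (q(X) = -8 + 3 = -5)
V(a) = 0
y(t, c) = 0 (y(t, c) = 0² = 0)
31045 + y(171, -174) = 31045 + 0 = 31045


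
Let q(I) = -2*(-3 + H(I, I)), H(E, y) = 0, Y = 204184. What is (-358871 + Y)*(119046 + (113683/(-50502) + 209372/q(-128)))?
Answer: -400857517715057/16834 ≈ -2.3812e+10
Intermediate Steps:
q(I) = 6 (q(I) = -2*(-3 + 0) = -2*(-3) = 6)
(-358871 + Y)*(119046 + (113683/(-50502) + 209372/q(-128))) = (-358871 + 204184)*(119046 + (113683/(-50502) + 209372/6)) = -154687*(119046 + (113683*(-1/50502) + 209372*(⅙))) = -154687*(119046 + (-113683/50502 + 104686/3)) = -154687*(119046 + 587390147/16834) = -154687*2591410511/16834 = -400857517715057/16834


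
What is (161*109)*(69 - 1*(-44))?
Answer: 1983037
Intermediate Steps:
(161*109)*(69 - 1*(-44)) = 17549*(69 + 44) = 17549*113 = 1983037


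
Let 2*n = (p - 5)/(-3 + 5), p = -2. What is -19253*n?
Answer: 134771/4 ≈ 33693.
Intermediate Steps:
n = -7/4 (n = ((-2 - 5)/(-3 + 5))/2 = (-7/2)/2 = (-7*½)/2 = (½)*(-7/2) = -7/4 ≈ -1.7500)
-19253*n = -19253*(-7/4) = 134771/4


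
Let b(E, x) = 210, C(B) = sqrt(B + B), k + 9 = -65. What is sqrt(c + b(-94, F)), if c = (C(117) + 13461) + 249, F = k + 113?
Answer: sqrt(13920 + 3*sqrt(26)) ≈ 118.05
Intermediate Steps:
k = -74 (k = -9 - 65 = -74)
F = 39 (F = -74 + 113 = 39)
C(B) = sqrt(2)*sqrt(B) (C(B) = sqrt(2*B) = sqrt(2)*sqrt(B))
c = 13710 + 3*sqrt(26) (c = (sqrt(2)*sqrt(117) + 13461) + 249 = (sqrt(2)*(3*sqrt(13)) + 13461) + 249 = (3*sqrt(26) + 13461) + 249 = (13461 + 3*sqrt(26)) + 249 = 13710 + 3*sqrt(26) ≈ 13725.)
sqrt(c + b(-94, F)) = sqrt((13710 + 3*sqrt(26)) + 210) = sqrt(13920 + 3*sqrt(26))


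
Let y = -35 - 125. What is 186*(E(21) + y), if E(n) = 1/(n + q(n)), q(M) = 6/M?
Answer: -4432938/149 ≈ -29751.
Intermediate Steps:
E(n) = 1/(n + 6/n)
y = -160
186*(E(21) + y) = 186*(21/(6 + 21²) - 160) = 186*(21/(6 + 441) - 160) = 186*(21/447 - 160) = 186*(21*(1/447) - 160) = 186*(7/149 - 160) = 186*(-23833/149) = -4432938/149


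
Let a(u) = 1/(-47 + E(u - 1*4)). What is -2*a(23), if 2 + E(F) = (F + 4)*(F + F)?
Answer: -2/825 ≈ -0.0024242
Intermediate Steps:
E(F) = -2 + 2*F*(4 + F) (E(F) = -2 + (F + 4)*(F + F) = -2 + (4 + F)*(2*F) = -2 + 2*F*(4 + F))
a(u) = 1/(-81 + 2*(-4 + u)² + 8*u) (a(u) = 1/(-47 + (-2 + 2*(u - 1*4)² + 8*(u - 1*4))) = 1/(-47 + (-2 + 2*(u - 4)² + 8*(u - 4))) = 1/(-47 + (-2 + 2*(-4 + u)² + 8*(-4 + u))) = 1/(-47 + (-2 + 2*(-4 + u)² + (-32 + 8*u))) = 1/(-47 + (-34 + 2*(-4 + u)² + 8*u)) = 1/(-81 + 2*(-4 + u)² + 8*u))
-2*a(23) = -2/(-49 - 8*23 + 2*23²) = -2/(-49 - 184 + 2*529) = -2/(-49 - 184 + 1058) = -2/825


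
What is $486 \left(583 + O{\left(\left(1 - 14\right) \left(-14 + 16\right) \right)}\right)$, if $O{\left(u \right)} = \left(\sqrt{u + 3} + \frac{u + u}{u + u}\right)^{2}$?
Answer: $272646 + 972 i \sqrt{23} \approx 2.7265 \cdot 10^{5} + 4661.5 i$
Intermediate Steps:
$O{\left(u \right)} = \left(1 + \sqrt{3 + u}\right)^{2}$ ($O{\left(u \right)} = \left(\sqrt{3 + u} + \frac{2 u}{2 u}\right)^{2} = \left(\sqrt{3 + u} + 2 u \frac{1}{2 u}\right)^{2} = \left(\sqrt{3 + u} + 1\right)^{2} = \left(1 + \sqrt{3 + u}\right)^{2}$)
$486 \left(583 + O{\left(\left(1 - 14\right) \left(-14 + 16\right) \right)}\right) = 486 \left(583 + \left(1 + \sqrt{3 + \left(1 - 14\right) \left(-14 + 16\right)}\right)^{2}\right) = 486 \left(583 + \left(1 + \sqrt{3 - 26}\right)^{2}\right) = 486 \left(583 + \left(1 + \sqrt{-23}\right)^{2}\right) = 486 \left(583 + \left(1 + i \sqrt{23}\right)^{2}\right) = 283338 + 486 \left(1 + i \sqrt{23}\right)^{2}$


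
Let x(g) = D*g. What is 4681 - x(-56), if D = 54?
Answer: 7705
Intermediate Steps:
x(g) = 54*g
4681 - x(-56) = 4681 - 54*(-56) = 4681 - 1*(-3024) = 4681 + 3024 = 7705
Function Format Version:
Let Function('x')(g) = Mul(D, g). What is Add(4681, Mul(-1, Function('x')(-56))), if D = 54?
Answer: 7705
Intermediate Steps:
Function('x')(g) = Mul(54, g)
Add(4681, Mul(-1, Function('x')(-56))) = Add(4681, Mul(-1, Mul(54, -56))) = Add(4681, Mul(-1, -3024)) = Add(4681, 3024) = 7705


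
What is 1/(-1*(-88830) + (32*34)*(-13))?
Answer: 1/74686 ≈ 1.3389e-5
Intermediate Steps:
1/(-1*(-88830) + (32*34)*(-13)) = 1/(88830 + 1088*(-13)) = 1/(88830 - 14144) = 1/74686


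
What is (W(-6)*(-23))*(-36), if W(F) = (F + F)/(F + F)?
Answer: 828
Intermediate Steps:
W(F) = 1 (W(F) = (2*F)/((2*F)) = (2*F)*(1/(2*F)) = 1)
(W(-6)*(-23))*(-36) = (1*(-23))*(-36) = -23*(-36) = 828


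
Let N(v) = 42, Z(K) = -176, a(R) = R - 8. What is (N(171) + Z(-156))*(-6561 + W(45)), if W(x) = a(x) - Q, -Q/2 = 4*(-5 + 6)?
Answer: 873144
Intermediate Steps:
a(R) = -8 + R
Q = -8 (Q = -8*(-5 + 6) = -8 ≈ -8.0000)
W(x) = x (W(x) = (-8 + x) - 1*(-8) = (-8 + x) + 8 = x)
(N(171) + Z(-156))*(-6561 + W(45)) = (42 - 176)*(-6561 + 45) = -134*(-6516) = 873144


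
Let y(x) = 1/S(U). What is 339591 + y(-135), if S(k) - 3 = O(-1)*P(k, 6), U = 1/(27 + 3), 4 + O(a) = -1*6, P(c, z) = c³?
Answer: 2750350209/8099 ≈ 3.3959e+5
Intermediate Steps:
O(a) = -10 (O(a) = -4 - 1*6 = -4 - 6 = -10)
U = 1/30 ≈ 0.033333
S(k) = 3 - 10*k³
y(x) = 2700/8099 (y(x) = 1/(3 - 10*(1/30)³) = 1/(3 - 10*1/27000) = 1/(3 - 1/2700) = 1/(8099/2700) = 2700/8099)
339591 + y(-135) = 339591 + 2700/8099 = 2750350209/8099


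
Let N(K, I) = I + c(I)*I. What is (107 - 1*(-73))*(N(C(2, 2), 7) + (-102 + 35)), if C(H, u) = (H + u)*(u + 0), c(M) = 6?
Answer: -3240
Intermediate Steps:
C(H, u) = u*(H + u) (C(H, u) = (H + u)*u = u*(H + u))
N(K, I) = 7*I (N(K, I) = I + 6*I = 7*I)
(107 - 1*(-73))*(N(C(2, 2), 7) + (-102 + 35)) = (107 - 1*(-73))*(7*7 + (-102 + 35)) = (107 + 73)*(49 - 67) = 180*(-18) = -3240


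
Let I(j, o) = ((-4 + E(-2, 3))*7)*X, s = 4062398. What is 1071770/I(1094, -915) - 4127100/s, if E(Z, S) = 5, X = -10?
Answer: -31101751439/2031199 ≈ -15312.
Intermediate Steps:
I(j, o) = -70 (I(j, o) = ((-4 + 5)*7)*(-10) = (1*7)*(-10) = 7*(-10) = -70)
1071770/I(1094, -915) - 4127100/s = 1071770/(-70) - 4127100/4062398 = 1071770*(-1/70) - 4127100*1/4062398 = -15311 - 2063550/2031199 = -31101751439/2031199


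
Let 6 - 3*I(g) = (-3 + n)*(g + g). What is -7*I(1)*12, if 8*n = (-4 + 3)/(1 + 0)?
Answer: -343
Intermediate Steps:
n = -⅛ (n = ((-4 + 3)/(1 + 0))/8 = (-1/1)/8 = (-1*1)/8 = (⅛)*(-1) = -⅛ ≈ -0.12500)
I(g) = 2 + 25*g/12 (I(g) = 2 - (-3 - ⅛)*(g + g)/3 = 2 - (-25)*2*g/24 = 2 - (-25)*g/12 = 2 + 25*g/12)
-7*I(1)*12 = -7*(2 + (25/12)*1)*12 = -7*(2 + 25/12)*12 = -7*49/12*12 = -343/12*12 = -343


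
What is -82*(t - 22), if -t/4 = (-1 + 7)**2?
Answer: 13612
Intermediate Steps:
t = -144 (t = -4*(-1 + 7)**2 = -4*6**2 = -4*36 = -144)
-82*(t - 22) = -82*(-144 - 22) = -82*(-166) = 13612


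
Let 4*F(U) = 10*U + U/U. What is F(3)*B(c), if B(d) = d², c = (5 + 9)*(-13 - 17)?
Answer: 1367100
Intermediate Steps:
F(U) = ¼ + 5*U/2 (F(U) = (10*U + U/U)/4 = (10*U + 1)/4 = (1 + 10*U)/4 = ¼ + 5*U/2)
c = -420 (c = 14*(-30) = -420)
F(3)*B(c) = (¼ + (5/2)*3)*(-420)² = (¼ + 15/2)*176400 = (31/4)*176400 = 1367100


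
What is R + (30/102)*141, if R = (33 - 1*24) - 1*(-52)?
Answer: 1742/17 ≈ 102.47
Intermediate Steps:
R = 61 (R = (33 - 24) + 52 = 9 + 52 = 61)
R + (30/102)*141 = 61 + (30/102)*141 = 61 + (30*(1/102))*141 = 61 + (5/17)*141 = 61 + 705/17 = 1742/17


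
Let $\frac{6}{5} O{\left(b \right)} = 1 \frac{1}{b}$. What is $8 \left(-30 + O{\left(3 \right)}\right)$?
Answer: $- \frac{2140}{9} \approx -237.78$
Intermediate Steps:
$O{\left(b \right)} = \frac{5}{6 b}$ ($O{\left(b \right)} = \frac{5 \cdot 1 \frac{1}{b}}{6} = \frac{5}{6 b}$)
$8 \left(-30 + O{\left(3 \right)}\right) = 8 \left(-30 + \frac{5}{6 \cdot 3}\right) = 8 \left(-30 + \frac{5}{6} \cdot \frac{1}{3}\right) = 8 \left(-30 + \frac{5}{18}\right) = 8 \left(- \frac{535}{18}\right) = - \frac{2140}{9}$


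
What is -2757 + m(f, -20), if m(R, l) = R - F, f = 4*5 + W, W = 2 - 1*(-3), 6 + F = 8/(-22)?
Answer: -29982/11 ≈ -2725.6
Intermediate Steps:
F = -70/11 (F = -6 + 8/(-22) = -6 + 8*(-1/22) = -6 - 4/11 = -70/11 ≈ -6.3636)
W = 5 (W = 2 + 3 = 5)
f = 25 (f = 4*5 + 5 = 20 + 5 = 25)
m(R, l) = 70/11 + R (m(R, l) = R - 1*(-70/11) = R + 70/11 = 70/11 + R)
-2757 + m(f, -20) = -2757 + (70/11 + 25) = -2757 + 345/11 = -29982/11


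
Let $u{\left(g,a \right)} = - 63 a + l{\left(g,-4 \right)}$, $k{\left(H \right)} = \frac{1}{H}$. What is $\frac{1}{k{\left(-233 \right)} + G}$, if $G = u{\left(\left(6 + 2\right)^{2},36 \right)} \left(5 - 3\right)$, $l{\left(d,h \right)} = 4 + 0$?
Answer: $- \frac{233}{1055025} \approx -0.00022085$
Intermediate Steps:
$l{\left(d,h \right)} = 4$
$u{\left(g,a \right)} = 4 - 63 a$ ($u{\left(g,a \right)} = - 63 a + 4 = 4 - 63 a$)
$G = -4528$ ($G = \left(4 - 2268\right) \left(5 - 3\right) = \left(-2264\right) 2 = -4528$)
$\frac{1}{k{\left(-233 \right)} + G} = \frac{1}{\frac{1}{-233} - 4528} = \frac{1}{- \frac{1}{233} - 4528} = \frac{1}{- \frac{1055025}{233}} = - \frac{233}{1055025}$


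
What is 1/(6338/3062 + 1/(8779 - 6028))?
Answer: 4211781/8719450 ≈ 0.48303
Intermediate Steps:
1/(6338/3062 + 1/(8779 - 6028)) = 1/(6338*(1/3062) + 1/2751) = 1/(3169/1531 + 1/2751) = 1/(8719450/4211781) = 4211781/8719450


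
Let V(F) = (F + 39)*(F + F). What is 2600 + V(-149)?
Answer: 35380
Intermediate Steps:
V(F) = 2*F*(39 + F) (V(F) = (39 + F)*(2*F) = 2*F*(39 + F))
2600 + V(-149) = 2600 + 2*(-149)*(39 - 149) = 2600 + 2*(-149)*(-110) = 2600 + 32780 = 35380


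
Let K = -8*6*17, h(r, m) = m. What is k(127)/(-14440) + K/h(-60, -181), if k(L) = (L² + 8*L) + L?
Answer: 1082101/326705 ≈ 3.3122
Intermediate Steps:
k(L) = L² + 9*L
K = -816 (K = -48*17 = -816)
k(127)/(-14440) + K/h(-60, -181) = (127*(9 + 127))/(-14440) - 816/(-181) = (127*136)*(-1/14440) - 816*(-1/181) = 17272*(-1/14440) + 816/181 = -2159/1805 + 816/181 = 1082101/326705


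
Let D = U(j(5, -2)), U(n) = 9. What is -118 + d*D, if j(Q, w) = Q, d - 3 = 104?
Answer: 845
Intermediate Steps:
d = 107 (d = 3 + 104 = 107)
D = 9
-118 + d*D = -118 + 107*9 = -118 + 963 = 845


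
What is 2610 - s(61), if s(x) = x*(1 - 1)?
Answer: 2610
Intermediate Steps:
s(x) = 0 (s(x) = x*0 = 0)
2610 - s(61) = 2610 - 1*0 = 2610 + 0 = 2610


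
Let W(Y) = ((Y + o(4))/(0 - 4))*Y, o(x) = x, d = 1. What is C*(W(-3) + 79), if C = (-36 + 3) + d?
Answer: -2552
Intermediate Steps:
C = -32 (C = (-36 + 3) + 1 = -33 + 1 = -32)
W(Y) = Y*(-1 - Y/4) (W(Y) = ((Y + 4)/(0 - 4))*Y = ((4 + Y)/(-4))*Y = ((4 + Y)*(-1/4))*Y = (-1 - Y/4)*Y = Y*(-1 - Y/4))
C*(W(-3) + 79) = -32*(-1/4*(-3)*(4 - 3) + 79) = -32*(-1/4*(-3)*1 + 79) = -32*(3/4 + 79) = -32*319/4 = -2552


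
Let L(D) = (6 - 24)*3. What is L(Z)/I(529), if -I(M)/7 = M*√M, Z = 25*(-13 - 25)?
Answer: 54/85169 ≈ 0.00063403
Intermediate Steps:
Z = -950 (Z = 25*(-38) = -950)
L(D) = -54 (L(D) = -18*3 = -54)
I(M) = -7*M^(3/2) (I(M) = -7*M*√M = -7*M^(3/2))
L(Z)/I(529) = -54/((-7*529^(3/2))) = -54/((-7*12167)) = -54/(-85169) = -54*(-1/85169) = 54/85169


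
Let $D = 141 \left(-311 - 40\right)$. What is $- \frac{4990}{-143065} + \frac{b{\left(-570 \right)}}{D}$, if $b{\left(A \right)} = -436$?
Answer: $\frac{4759022}{108929691} \approx 0.043689$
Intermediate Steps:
$D = -49491$ ($D = 141 \left(-351\right) = -49491$)
$- \frac{4990}{-143065} + \frac{b{\left(-570 \right)}}{D} = - \frac{4990}{-143065} - \frac{436}{-49491} = \left(-4990\right) \left(- \frac{1}{143065}\right) - - \frac{436}{49491} = \frac{998}{28613} + \frac{436}{49491} = \frac{4759022}{108929691}$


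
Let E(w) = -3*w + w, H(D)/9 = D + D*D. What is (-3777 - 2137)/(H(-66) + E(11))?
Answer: -2957/19294 ≈ -0.15326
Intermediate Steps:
H(D) = 9*D + 9*D² (H(D) = 9*(D + D*D) = 9*(D + D²) = 9*D + 9*D²)
E(w) = -2*w
(-3777 - 2137)/(H(-66) + E(11)) = (-3777 - 2137)/(9*(-66)*(1 - 66) - 2*11) = -5914/(9*(-66)*(-65) - 22) = -5914/(38610 - 22) = -5914/38588 = -5914*1/38588 = -2957/19294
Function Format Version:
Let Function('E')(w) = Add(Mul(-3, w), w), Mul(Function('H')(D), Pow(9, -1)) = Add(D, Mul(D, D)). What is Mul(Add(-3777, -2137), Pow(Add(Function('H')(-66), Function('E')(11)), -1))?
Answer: Rational(-2957, 19294) ≈ -0.15326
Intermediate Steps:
Function('H')(D) = Add(Mul(9, D), Mul(9, Pow(D, 2))) (Function('H')(D) = Mul(9, Add(D, Mul(D, D))) = Mul(9, Add(D, Pow(D, 2))) = Add(Mul(9, D), Mul(9, Pow(D, 2))))
Function('E')(w) = Mul(-2, w)
Mul(Add(-3777, -2137), Pow(Add(Function('H')(-66), Function('E')(11)), -1)) = Mul(Add(-3777, -2137), Pow(Add(Mul(9, -66, Add(1, -66)), Mul(-2, 11)), -1)) = Mul(-5914, Pow(Add(Mul(9, -66, -65), -22), -1)) = Mul(-5914, Pow(Add(38610, -22), -1)) = Mul(-5914, Pow(38588, -1)) = Mul(-5914, Rational(1, 38588)) = Rational(-2957, 19294)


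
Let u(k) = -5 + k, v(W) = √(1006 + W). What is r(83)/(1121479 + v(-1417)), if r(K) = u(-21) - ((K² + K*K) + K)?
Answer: -15573978873/1257715147852 + 13887*I*√411/1257715147852 ≈ -0.012383 + 2.2384e-7*I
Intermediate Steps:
r(K) = -26 - K - 2*K² (r(K) = (-5 - 21) - ((K² + K*K) + K) = -26 - ((K² + K²) + K) = -26 - (2*K² + K) = -26 - (K + 2*K²) = -26 + (-K - 2*K²) = -26 - K - 2*K²)
r(83)/(1121479 + v(-1417)) = (-26 - 1*83 - 2*83²)/(1121479 + √(1006 - 1417)) = (-26 - 83 - 2*6889)/(1121479 + √(-411)) = (-26 - 83 - 13778)/(1121479 + I*√411) = -13887/(1121479 + I*√411)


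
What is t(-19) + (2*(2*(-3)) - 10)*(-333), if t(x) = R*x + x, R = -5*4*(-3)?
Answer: 6167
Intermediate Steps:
R = 60 (R = -20*(-3) = 60)
t(x) = 61*x (t(x) = 60*x + x = 61*x)
t(-19) + (2*(2*(-3)) - 10)*(-333) = 61*(-19) + (2*(2*(-3)) - 10)*(-333) = -1159 + (2*(-6) - 10)*(-333) = -1159 + (-12 - 10)*(-333) = -1159 - 22*(-333) = -1159 + 7326 = 6167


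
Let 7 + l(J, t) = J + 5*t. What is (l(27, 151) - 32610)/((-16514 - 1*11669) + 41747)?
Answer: -31835/13564 ≈ -2.3470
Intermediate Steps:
l(J, t) = -7 + J + 5*t (l(J, t) = -7 + (J + 5*t) = -7 + J + 5*t)
(l(27, 151) - 32610)/((-16514 - 1*11669) + 41747) = ((-7 + 27 + 5*151) - 32610)/((-16514 - 1*11669) + 41747) = ((-7 + 27 + 755) - 32610)/((-16514 - 11669) + 41747) = (775 - 32610)/(-28183 + 41747) = -31835/13564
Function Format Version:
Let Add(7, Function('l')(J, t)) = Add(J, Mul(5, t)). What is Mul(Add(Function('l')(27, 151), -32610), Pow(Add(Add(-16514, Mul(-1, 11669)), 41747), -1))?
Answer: Rational(-31835, 13564) ≈ -2.3470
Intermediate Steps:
Function('l')(J, t) = Add(-7, J, Mul(5, t)) (Function('l')(J, t) = Add(-7, Add(J, Mul(5, t))) = Add(-7, J, Mul(5, t)))
Mul(Add(Function('l')(27, 151), -32610), Pow(Add(Add(-16514, Mul(-1, 11669)), 41747), -1)) = Mul(Add(Add(-7, 27, Mul(5, 151)), -32610), Pow(Add(Add(-16514, Mul(-1, 11669)), 41747), -1)) = Mul(Add(Add(-7, 27, 755), -32610), Pow(Add(Add(-16514, -11669), 41747), -1)) = Mul(Add(775, -32610), Pow(Add(-28183, 41747), -1)) = Mul(-31835, Pow(13564, -1)) = Mul(-31835, Rational(1, 13564)) = Rational(-31835, 13564)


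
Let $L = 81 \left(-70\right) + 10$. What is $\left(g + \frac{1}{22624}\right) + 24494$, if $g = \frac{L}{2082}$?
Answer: $\frac{576808473617}{23551584} \approx 24491.0$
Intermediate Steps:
$L = -5660$ ($L = -5670 + 10 = -5660$)
$g = - \frac{2830}{1041}$ ($g = - \frac{5660}{2082} = \left(-5660\right) \frac{1}{2082} = - \frac{2830}{1041} \approx -2.7185$)
$\left(g + \frac{1}{22624}\right) + 24494 = \left(- \frac{2830}{1041} + \frac{1}{22624}\right) + 24494 = - \frac{64024879}{23551584} + 24494 = \frac{576808473617}{23551584}$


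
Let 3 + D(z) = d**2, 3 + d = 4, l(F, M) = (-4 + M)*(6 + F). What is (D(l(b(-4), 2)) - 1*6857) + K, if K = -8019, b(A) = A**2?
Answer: -14878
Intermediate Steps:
d = 1 (d = -3 + 4 = 1)
D(z) = -2 (D(z) = -3 + 1**2 = -3 + 1 = -2)
(D(l(b(-4), 2)) - 1*6857) + K = (-2 - 1*6857) - 8019 = (-2 - 6857) - 8019 = -6859 - 8019 = -14878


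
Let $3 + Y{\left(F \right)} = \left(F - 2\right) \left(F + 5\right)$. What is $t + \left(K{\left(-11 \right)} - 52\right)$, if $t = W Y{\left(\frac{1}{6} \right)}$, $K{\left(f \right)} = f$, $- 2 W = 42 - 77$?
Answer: $- \frac{20251}{72} \approx -281.26$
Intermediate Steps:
$W = \frac{35}{2}$ ($W = - \frac{42 - 77}{2} = \left(- \frac{1}{2}\right) \left(-35\right) = \frac{35}{2} \approx 17.5$)
$Y{\left(F \right)} = -3 + \left(-2 + F\right) \left(5 + F\right)$ ($Y{\left(F \right)} = -3 + \left(F - 2\right) \left(F + 5\right) = -3 + \left(-2 + F\right) \left(5 + F\right)$)
$t = - \frac{15715}{72}$ ($t = \frac{35 \left(-13 + \left(\frac{1}{6}\right)^{2} + \frac{3}{6}\right)}{2} = \frac{35 \left(-13 + \left(\frac{1}{6}\right)^{2} + 3 \cdot \frac{1}{6}\right)}{2} = \frac{35 \left(-13 + \frac{1}{36} + \frac{1}{2}\right)}{2} = \frac{35}{2} \left(- \frac{449}{36}\right) = - \frac{15715}{72} \approx -218.26$)
$t + \left(K{\left(-11 \right)} - 52\right) = - \frac{15715}{72} - 63 = - \frac{20251}{72}$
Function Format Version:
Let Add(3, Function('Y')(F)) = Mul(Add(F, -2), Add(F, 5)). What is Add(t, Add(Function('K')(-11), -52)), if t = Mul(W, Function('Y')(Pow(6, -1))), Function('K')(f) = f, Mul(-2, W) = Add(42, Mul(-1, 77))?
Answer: Rational(-20251, 72) ≈ -281.26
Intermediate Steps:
W = Rational(35, 2) (W = Mul(Rational(-1, 2), Add(42, Mul(-1, 77))) = Mul(Rational(-1, 2), Add(42, -77)) = Mul(Rational(-1, 2), -35) = Rational(35, 2) ≈ 17.500)
Function('Y')(F) = Add(-3, Mul(Add(-2, F), Add(5, F))) (Function('Y')(F) = Add(-3, Mul(Add(F, -2), Add(F, 5))) = Add(-3, Mul(Add(-2, F), Add(5, F))))
t = Rational(-15715, 72) (t = Mul(Rational(35, 2), Add(-13, Pow(Pow(6, -1), 2), Mul(3, Pow(6, -1)))) = Mul(Rational(35, 2), Add(-13, Pow(Rational(1, 6), 2), Mul(3, Rational(1, 6)))) = Mul(Rational(35, 2), Add(-13, Rational(1, 36), Rational(1, 2))) = Mul(Rational(35, 2), Rational(-449, 36)) = Rational(-15715, 72) ≈ -218.26)
Add(t, Add(Function('K')(-11), -52)) = Add(Rational(-15715, 72), Add(-11, -52)) = Add(Rational(-15715, 72), -63) = Rational(-20251, 72)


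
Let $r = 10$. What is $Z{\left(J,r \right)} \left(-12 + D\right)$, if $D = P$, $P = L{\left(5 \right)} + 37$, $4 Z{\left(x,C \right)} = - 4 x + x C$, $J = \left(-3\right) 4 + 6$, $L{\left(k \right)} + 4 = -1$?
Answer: $-180$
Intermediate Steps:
$L{\left(k \right)} = -5$ ($L{\left(k \right)} = -4 - 1 = -5$)
$J = -6$ ($J = -12 + 6 = -6$)
$Z{\left(x,C \right)} = - x + \frac{C x}{4}$ ($Z{\left(x,C \right)} = \frac{- 4 x + x C}{4} = \frac{- 4 x + C x}{4} = - x + \frac{C x}{4}$)
$P = 32$ ($P = -5 + 37 = 32$)
$D = 32$
$Z{\left(J,r \right)} \left(-12 + D\right) = \frac{1}{4} \left(-6\right) \left(-4 + 10\right) \left(-12 + 32\right) = \frac{1}{4} \left(-6\right) 6 \cdot 20 = \left(-9\right) 20 = -180$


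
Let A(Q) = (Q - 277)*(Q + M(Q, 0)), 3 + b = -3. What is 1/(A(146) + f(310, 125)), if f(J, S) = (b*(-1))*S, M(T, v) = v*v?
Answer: -1/18376 ≈ -5.4419e-5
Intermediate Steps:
M(T, v) = v²
b = -6 (b = -3 - 3 = -6)
A(Q) = Q*(-277 + Q) (A(Q) = (Q - 277)*(Q + 0²) = (-277 + Q)*(Q + 0) = (-277 + Q)*Q = Q*(-277 + Q))
f(J, S) = 6*S (f(J, S) = (-6*(-1))*S = 6*S)
1/(A(146) + f(310, 125)) = 1/(146*(-277 + 146) + 6*125) = 1/(146*(-131) + 750) = 1/(-19126 + 750) = 1/(-18376) = -1/18376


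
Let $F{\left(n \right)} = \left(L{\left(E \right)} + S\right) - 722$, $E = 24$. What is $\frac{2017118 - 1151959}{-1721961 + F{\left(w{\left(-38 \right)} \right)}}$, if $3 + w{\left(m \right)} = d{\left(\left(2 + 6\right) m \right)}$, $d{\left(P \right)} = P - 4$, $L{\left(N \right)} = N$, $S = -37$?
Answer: $- \frac{865159}{1722696} \approx -0.50221$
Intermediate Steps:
$d{\left(P \right)} = -4 + P$
$w{\left(m \right)} = -7 + 8 m$ ($w{\left(m \right)} = -3 + \left(-4 + \left(2 + 6\right) m\right) = -3 + \left(-4 + 8 m\right) = -7 + 8 m$)
$F{\left(n \right)} = -735$ ($F{\left(n \right)} = \left(24 - 37\right) - 722 = -13 - 722 = -735$)
$\frac{2017118 - 1151959}{-1721961 + F{\left(w{\left(-38 \right)} \right)}} = \frac{2017118 - 1151959}{-1721961 - 735} = \frac{865159}{-1722696} = 865159 \left(- \frac{1}{1722696}\right) = - \frac{865159}{1722696}$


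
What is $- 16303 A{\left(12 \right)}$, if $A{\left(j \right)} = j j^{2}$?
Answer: $-28171584$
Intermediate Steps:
$A{\left(j \right)} = j^{3}$
$- 16303 A{\left(12 \right)} = - 16303 \cdot 12^{3} = \left(-16303\right) 1728 = -28171584$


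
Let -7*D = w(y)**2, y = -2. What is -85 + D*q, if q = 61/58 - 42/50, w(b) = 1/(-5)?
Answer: -21569057/253750 ≈ -85.001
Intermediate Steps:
w(b) = -1/5
q = 307/1450 (q = 61*(1/58) - 42*1/50 = 61/58 - 21/25 = 307/1450 ≈ 0.21172)
D = -1/175 (D = -(-1/5)**2/7 = -1/7*1/25 = -1/175 ≈ -0.0057143)
-85 + D*q = -85 - 1/175*307/1450 = -85 - 307/253750 = -21569057/253750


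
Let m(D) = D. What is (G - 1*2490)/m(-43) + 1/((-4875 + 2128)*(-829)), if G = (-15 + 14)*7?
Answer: 5686325754/97922309 ≈ 58.070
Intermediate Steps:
G = -7 (G = -1*7 = -7)
(G - 1*2490)/m(-43) + 1/((-4875 + 2128)*(-829)) = (-7 - 1*2490)/(-43) + 1/((-4875 + 2128)*(-829)) = (-7 - 2490)*(-1/43) - 1/829/(-2747) = -2497*(-1/43) - 1/2747*(-1/829) = 2497/43 + 1/2277263 = 5686325754/97922309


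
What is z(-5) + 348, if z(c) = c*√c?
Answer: 348 - 5*I*√5 ≈ 348.0 - 11.18*I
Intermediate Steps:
z(c) = c^(3/2)
z(-5) + 348 = (-5)^(3/2) + 348 = -5*I*√5 + 348 = 348 - 5*I*√5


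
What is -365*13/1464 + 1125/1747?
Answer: -6642515/2557608 ≈ -2.5972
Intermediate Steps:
-365*13/1464 + 1125/1747 = -4745*1/1464 + 1125*(1/1747) = -4745/1464 + 1125/1747 = -6642515/2557608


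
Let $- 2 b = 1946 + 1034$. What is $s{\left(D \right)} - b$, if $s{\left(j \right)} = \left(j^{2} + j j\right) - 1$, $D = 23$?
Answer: $2547$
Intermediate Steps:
$s{\left(j \right)} = -1 + 2 j^{2}$ ($s{\left(j \right)} = \left(j^{2} + j^{2}\right) - 1 = 2 j^{2} - 1 = -1 + 2 j^{2}$)
$b = -1490$ ($b = - \frac{1946 + 1034}{2} = \left(- \frac{1}{2}\right) 2980 = -1490$)
$s{\left(D \right)} - b = \left(-1 + 2 \cdot 23^{2}\right) - -1490 = \left(-1 + 2 \cdot 529\right) + 1490 = \left(-1 + 1058\right) + 1490 = 1057 + 1490 = 2547$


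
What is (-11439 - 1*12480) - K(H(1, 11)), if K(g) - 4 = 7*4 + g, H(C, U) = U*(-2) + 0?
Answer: -23929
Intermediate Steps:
H(C, U) = -2*U (H(C, U) = -2*U + 0 = -2*U)
K(g) = 32 + g (K(g) = 4 + (7*4 + g) = 4 + (28 + g) = 32 + g)
(-11439 - 1*12480) - K(H(1, 11)) = (-11439 - 1*12480) - (32 - 2*11) = (-11439 - 12480) - (32 - 22) = -23919 - 1*10 = -23919 - 10 = -23929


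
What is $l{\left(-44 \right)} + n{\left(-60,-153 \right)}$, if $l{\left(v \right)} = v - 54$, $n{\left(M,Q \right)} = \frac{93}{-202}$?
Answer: $- \frac{19889}{202} \approx -98.46$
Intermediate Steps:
$n{\left(M,Q \right)} = - \frac{93}{202}$ ($n{\left(M,Q \right)} = 93 \left(- \frac{1}{202}\right) = - \frac{93}{202}$)
$l{\left(v \right)} = -54 + v$
$l{\left(-44 \right)} + n{\left(-60,-153 \right)} = \left(-54 - 44\right) - \frac{93}{202} = -98 - \frac{93}{202} = - \frac{19889}{202}$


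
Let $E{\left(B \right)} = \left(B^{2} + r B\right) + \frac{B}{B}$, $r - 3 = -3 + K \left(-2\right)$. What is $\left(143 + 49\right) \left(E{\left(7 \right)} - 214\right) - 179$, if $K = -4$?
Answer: $-20915$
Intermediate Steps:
$r = 8$ ($r = 3 - -5 = 3 + \left(-3 + 8\right) = 3 + 5 = 8$)
$E{\left(B \right)} = 1 + B^{2} + 8 B$ ($E{\left(B \right)} = \left(B^{2} + 8 B\right) + \frac{B}{B} = \left(B^{2} + 8 B\right) + 1 = 1 + B^{2} + 8 B$)
$\left(143 + 49\right) \left(E{\left(7 \right)} - 214\right) - 179 = \left(143 + 49\right) \left(\left(1 + 7^{2} + 8 \cdot 7\right) - 214\right) - 179 = 192 \left(\left(1 + 49 + 56\right) - 214\right) - 179 = 192 \left(106 - 214\right) - 179 = 192 \left(-108\right) - 179 = -20736 - 179 = -20915$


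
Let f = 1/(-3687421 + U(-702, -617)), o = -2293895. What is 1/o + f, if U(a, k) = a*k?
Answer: -5548182/7464992677865 ≈ -7.4323e-7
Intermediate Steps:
f = -1/3254287 (f = 1/(-3687421 - 702*(-617)) = 1/(-3687421 + 433134) = 1/(-3254287) = -1/3254287 ≈ -3.0729e-7)
1/o + f = 1/(-2293895) - 1/3254287 = -1/2293895 - 1/3254287 = -5548182/7464992677865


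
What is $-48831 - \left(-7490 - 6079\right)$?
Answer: $-35262$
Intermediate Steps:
$-48831 - \left(-7490 - 6079\right) = -48831 - -13569 = -48831 + 13569 = -35262$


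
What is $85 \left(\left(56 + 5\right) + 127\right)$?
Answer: $15980$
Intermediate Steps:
$85 \left(\left(56 + 5\right) + 127\right) = 85 \left(61 + 127\right) = 85 \cdot 188 = 15980$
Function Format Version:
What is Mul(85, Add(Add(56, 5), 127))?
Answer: 15980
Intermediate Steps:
Mul(85, Add(Add(56, 5), 127)) = Mul(85, Add(61, 127)) = Mul(85, 188) = 15980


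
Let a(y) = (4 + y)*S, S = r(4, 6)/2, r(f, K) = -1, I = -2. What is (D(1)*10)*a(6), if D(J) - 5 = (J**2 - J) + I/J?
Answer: -150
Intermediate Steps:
S = -1/2 ≈ -0.50000
a(y) = -2 - y/2 (a(y) = (4 + y)*(-1/2) = -2 - y/2)
D(J) = 5 + J**2 - J - 2/J (D(J) = 5 + ((J**2 - J) - 2/J) = 5 + (J**2 - J - 2/J) = 5 + J**2 - J - 2/J)
(D(1)*10)*a(6) = ((5 + 1**2 - 1*1 - 2/1)*10)*(-2 - 1/2*6) = ((5 + 1 - 1 - 2*1)*10)*(-2 - 3) = ((5 + 1 - 1 - 2)*10)*(-5) = (3*10)*(-5) = 30*(-5) = -150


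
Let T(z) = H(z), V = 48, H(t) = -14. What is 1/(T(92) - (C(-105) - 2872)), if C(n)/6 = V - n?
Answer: 1/1940 ≈ 0.00051546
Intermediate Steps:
C(n) = 288 - 6*n (C(n) = 6*(48 - n) = 288 - 6*n)
T(z) = -14
1/(T(92) - (C(-105) - 2872)) = 1/(-14 - ((288 - 6*(-105)) - 2872)) = 1/(-14 - ((288 + 630) - 2872)) = 1/(-14 - (918 - 2872)) = 1/(-14 - 1*(-1954)) = 1/(-14 + 1954) = 1/1940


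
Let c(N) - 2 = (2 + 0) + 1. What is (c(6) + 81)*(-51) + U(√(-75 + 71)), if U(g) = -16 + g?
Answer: -4402 + 2*I ≈ -4402.0 + 2.0*I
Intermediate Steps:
c(N) = 5 (c(N) = 2 + ((2 + 0) + 1) = 2 + (2 + 1) = 2 + 3 = 5)
(c(6) + 81)*(-51) + U(√(-75 + 71)) = (5 + 81)*(-51) + (-16 + √(-75 + 71)) = 86*(-51) + (-16 + √(-4)) = -4386 + (-16 + 2*I) = -4402 + 2*I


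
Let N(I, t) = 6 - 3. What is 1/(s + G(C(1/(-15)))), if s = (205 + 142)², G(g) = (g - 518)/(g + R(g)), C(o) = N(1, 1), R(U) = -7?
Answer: 4/482151 ≈ 8.2962e-6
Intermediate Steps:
N(I, t) = 3
C(o) = 3
G(g) = (-518 + g)/(-7 + g) (G(g) = (g - 518)/(g - 7) = (-518 + g)/(-7 + g))
s = 120409 (s = 347² = 120409)
1/(s + G(C(1/(-15)))) = 1/(120409 + (-518 + 3)/(-7 + 3)) = 1/(120409 - 515/(-4)) = 1/(120409 - ¼*(-515)) = 1/(120409 + 515/4) = 1/(482151/4) = 4/482151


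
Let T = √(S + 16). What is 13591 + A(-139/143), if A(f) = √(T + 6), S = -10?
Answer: 13591 + √(6 + √6) ≈ 13594.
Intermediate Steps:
T = √6 (T = √(-10 + 16) = √6 ≈ 2.4495)
A(f) = √(6 + √6) (A(f) = √(√6 + 6) = √(6 + √6))
13591 + A(-139/143) = 13591 + √(6 + √6)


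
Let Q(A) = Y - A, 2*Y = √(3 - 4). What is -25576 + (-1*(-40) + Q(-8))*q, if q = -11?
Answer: -26104 - 11*I/2 ≈ -26104.0 - 5.5*I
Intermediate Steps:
Y = I/2 (Y = √(3 - 4)/2 = √(-1)/2 = I/2 ≈ 0.5*I)
Q(A) = I/2 - A
-25576 + (-1*(-40) + Q(-8))*q = -25576 + (-1*(-40) + (I/2 - 1*(-8)))*(-11) = -25576 + (40 + (I/2 + 8))*(-11) = -25576 + (40 + (8 + I/2))*(-11) = -25576 + (48 + I/2)*(-11) = -25576 + (-528 - 11*I/2) = -26104 - 11*I/2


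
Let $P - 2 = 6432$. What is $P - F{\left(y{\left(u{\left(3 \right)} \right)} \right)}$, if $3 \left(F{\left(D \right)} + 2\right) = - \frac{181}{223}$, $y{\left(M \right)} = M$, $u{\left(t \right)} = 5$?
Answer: $\frac{4305865}{669} \approx 6436.3$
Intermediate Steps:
$P = 6434$ ($P = 2 + 6432 = 6434$)
$F{\left(D \right)} = - \frac{1519}{669}$ ($F{\left(D \right)} = -2 + \frac{\left(-181\right) \frac{1}{223}}{3} = -2 + \frac{1}{3} \left(- \frac{181}{223}\right) = -2 - \frac{181}{669} = - \frac{1519}{669}$)
$P - F{\left(y{\left(u{\left(3 \right)} \right)} \right)} = 6434 - - \frac{1519}{669} = 6434 + \frac{1519}{669} = \frac{4305865}{669}$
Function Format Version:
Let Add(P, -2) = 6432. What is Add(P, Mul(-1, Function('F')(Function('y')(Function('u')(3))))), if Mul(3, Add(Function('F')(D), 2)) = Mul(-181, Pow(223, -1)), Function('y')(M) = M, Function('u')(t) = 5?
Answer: Rational(4305865, 669) ≈ 6436.3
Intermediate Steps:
P = 6434 (P = Add(2, 6432) = 6434)
Function('F')(D) = Rational(-1519, 669) (Function('F')(D) = Add(-2, Mul(Rational(1, 3), Mul(-181, Pow(223, -1)))) = Add(-2, Mul(Rational(1, 3), Mul(-181, Rational(1, 223)))) = Add(-2, Mul(Rational(1, 3), Rational(-181, 223))) = Add(-2, Rational(-181, 669)) = Rational(-1519, 669))
Add(P, Mul(-1, Function('F')(Function('y')(Function('u')(3))))) = Add(6434, Mul(-1, Rational(-1519, 669))) = Add(6434, Rational(1519, 669)) = Rational(4305865, 669)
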